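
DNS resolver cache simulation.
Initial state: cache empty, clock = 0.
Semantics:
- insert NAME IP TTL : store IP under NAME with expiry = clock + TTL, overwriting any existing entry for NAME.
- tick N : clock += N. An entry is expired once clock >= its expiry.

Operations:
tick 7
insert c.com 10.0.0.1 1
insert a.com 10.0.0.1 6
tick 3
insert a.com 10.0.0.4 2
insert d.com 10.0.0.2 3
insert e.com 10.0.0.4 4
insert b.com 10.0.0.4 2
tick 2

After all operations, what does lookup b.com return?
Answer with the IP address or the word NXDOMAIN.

Answer: NXDOMAIN

Derivation:
Op 1: tick 7 -> clock=7.
Op 2: insert c.com -> 10.0.0.1 (expiry=7+1=8). clock=7
Op 3: insert a.com -> 10.0.0.1 (expiry=7+6=13). clock=7
Op 4: tick 3 -> clock=10. purged={c.com}
Op 5: insert a.com -> 10.0.0.4 (expiry=10+2=12). clock=10
Op 6: insert d.com -> 10.0.0.2 (expiry=10+3=13). clock=10
Op 7: insert e.com -> 10.0.0.4 (expiry=10+4=14). clock=10
Op 8: insert b.com -> 10.0.0.4 (expiry=10+2=12). clock=10
Op 9: tick 2 -> clock=12. purged={a.com,b.com}
lookup b.com: not in cache (expired or never inserted)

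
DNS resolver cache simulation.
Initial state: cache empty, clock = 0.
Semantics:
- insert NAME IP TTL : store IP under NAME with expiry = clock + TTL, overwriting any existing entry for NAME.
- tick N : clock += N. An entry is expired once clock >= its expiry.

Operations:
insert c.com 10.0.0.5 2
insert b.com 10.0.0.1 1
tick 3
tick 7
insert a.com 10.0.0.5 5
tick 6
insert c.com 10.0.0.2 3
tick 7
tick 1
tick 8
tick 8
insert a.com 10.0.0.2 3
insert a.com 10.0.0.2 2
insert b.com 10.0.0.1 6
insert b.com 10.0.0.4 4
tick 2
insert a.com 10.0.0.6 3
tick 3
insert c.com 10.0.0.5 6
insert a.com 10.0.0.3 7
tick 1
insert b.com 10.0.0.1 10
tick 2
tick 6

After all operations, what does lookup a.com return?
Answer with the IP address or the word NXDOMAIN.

Answer: NXDOMAIN

Derivation:
Op 1: insert c.com -> 10.0.0.5 (expiry=0+2=2). clock=0
Op 2: insert b.com -> 10.0.0.1 (expiry=0+1=1). clock=0
Op 3: tick 3 -> clock=3. purged={b.com,c.com}
Op 4: tick 7 -> clock=10.
Op 5: insert a.com -> 10.0.0.5 (expiry=10+5=15). clock=10
Op 6: tick 6 -> clock=16. purged={a.com}
Op 7: insert c.com -> 10.0.0.2 (expiry=16+3=19). clock=16
Op 8: tick 7 -> clock=23. purged={c.com}
Op 9: tick 1 -> clock=24.
Op 10: tick 8 -> clock=32.
Op 11: tick 8 -> clock=40.
Op 12: insert a.com -> 10.0.0.2 (expiry=40+3=43). clock=40
Op 13: insert a.com -> 10.0.0.2 (expiry=40+2=42). clock=40
Op 14: insert b.com -> 10.0.0.1 (expiry=40+6=46). clock=40
Op 15: insert b.com -> 10.0.0.4 (expiry=40+4=44). clock=40
Op 16: tick 2 -> clock=42. purged={a.com}
Op 17: insert a.com -> 10.0.0.6 (expiry=42+3=45). clock=42
Op 18: tick 3 -> clock=45. purged={a.com,b.com}
Op 19: insert c.com -> 10.0.0.5 (expiry=45+6=51). clock=45
Op 20: insert a.com -> 10.0.0.3 (expiry=45+7=52). clock=45
Op 21: tick 1 -> clock=46.
Op 22: insert b.com -> 10.0.0.1 (expiry=46+10=56). clock=46
Op 23: tick 2 -> clock=48.
Op 24: tick 6 -> clock=54. purged={a.com,c.com}
lookup a.com: not in cache (expired or never inserted)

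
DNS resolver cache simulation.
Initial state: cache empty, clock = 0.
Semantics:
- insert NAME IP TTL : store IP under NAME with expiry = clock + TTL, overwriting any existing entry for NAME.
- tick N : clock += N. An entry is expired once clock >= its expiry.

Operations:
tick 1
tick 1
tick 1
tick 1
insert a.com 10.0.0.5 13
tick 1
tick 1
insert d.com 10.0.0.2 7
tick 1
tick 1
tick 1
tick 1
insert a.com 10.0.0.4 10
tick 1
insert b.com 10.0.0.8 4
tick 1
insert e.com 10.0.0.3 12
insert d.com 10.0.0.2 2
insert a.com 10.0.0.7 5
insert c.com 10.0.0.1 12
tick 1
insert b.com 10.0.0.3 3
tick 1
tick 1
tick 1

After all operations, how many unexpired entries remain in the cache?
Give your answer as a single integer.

Op 1: tick 1 -> clock=1.
Op 2: tick 1 -> clock=2.
Op 3: tick 1 -> clock=3.
Op 4: tick 1 -> clock=4.
Op 5: insert a.com -> 10.0.0.5 (expiry=4+13=17). clock=4
Op 6: tick 1 -> clock=5.
Op 7: tick 1 -> clock=6.
Op 8: insert d.com -> 10.0.0.2 (expiry=6+7=13). clock=6
Op 9: tick 1 -> clock=7.
Op 10: tick 1 -> clock=8.
Op 11: tick 1 -> clock=9.
Op 12: tick 1 -> clock=10.
Op 13: insert a.com -> 10.0.0.4 (expiry=10+10=20). clock=10
Op 14: tick 1 -> clock=11.
Op 15: insert b.com -> 10.0.0.8 (expiry=11+4=15). clock=11
Op 16: tick 1 -> clock=12.
Op 17: insert e.com -> 10.0.0.3 (expiry=12+12=24). clock=12
Op 18: insert d.com -> 10.0.0.2 (expiry=12+2=14). clock=12
Op 19: insert a.com -> 10.0.0.7 (expiry=12+5=17). clock=12
Op 20: insert c.com -> 10.0.0.1 (expiry=12+12=24). clock=12
Op 21: tick 1 -> clock=13.
Op 22: insert b.com -> 10.0.0.3 (expiry=13+3=16). clock=13
Op 23: tick 1 -> clock=14. purged={d.com}
Op 24: tick 1 -> clock=15.
Op 25: tick 1 -> clock=16. purged={b.com}
Final cache (unexpired): {a.com,c.com,e.com} -> size=3

Answer: 3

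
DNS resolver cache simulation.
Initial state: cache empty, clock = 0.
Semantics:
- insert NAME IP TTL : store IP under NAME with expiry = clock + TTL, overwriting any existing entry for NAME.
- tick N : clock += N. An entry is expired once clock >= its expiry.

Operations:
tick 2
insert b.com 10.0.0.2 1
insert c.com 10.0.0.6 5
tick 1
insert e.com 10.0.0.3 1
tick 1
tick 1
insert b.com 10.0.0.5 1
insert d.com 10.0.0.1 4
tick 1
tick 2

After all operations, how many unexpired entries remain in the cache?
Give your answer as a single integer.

Answer: 1

Derivation:
Op 1: tick 2 -> clock=2.
Op 2: insert b.com -> 10.0.0.2 (expiry=2+1=3). clock=2
Op 3: insert c.com -> 10.0.0.6 (expiry=2+5=7). clock=2
Op 4: tick 1 -> clock=3. purged={b.com}
Op 5: insert e.com -> 10.0.0.3 (expiry=3+1=4). clock=3
Op 6: tick 1 -> clock=4. purged={e.com}
Op 7: tick 1 -> clock=5.
Op 8: insert b.com -> 10.0.0.5 (expiry=5+1=6). clock=5
Op 9: insert d.com -> 10.0.0.1 (expiry=5+4=9). clock=5
Op 10: tick 1 -> clock=6. purged={b.com}
Op 11: tick 2 -> clock=8. purged={c.com}
Final cache (unexpired): {d.com} -> size=1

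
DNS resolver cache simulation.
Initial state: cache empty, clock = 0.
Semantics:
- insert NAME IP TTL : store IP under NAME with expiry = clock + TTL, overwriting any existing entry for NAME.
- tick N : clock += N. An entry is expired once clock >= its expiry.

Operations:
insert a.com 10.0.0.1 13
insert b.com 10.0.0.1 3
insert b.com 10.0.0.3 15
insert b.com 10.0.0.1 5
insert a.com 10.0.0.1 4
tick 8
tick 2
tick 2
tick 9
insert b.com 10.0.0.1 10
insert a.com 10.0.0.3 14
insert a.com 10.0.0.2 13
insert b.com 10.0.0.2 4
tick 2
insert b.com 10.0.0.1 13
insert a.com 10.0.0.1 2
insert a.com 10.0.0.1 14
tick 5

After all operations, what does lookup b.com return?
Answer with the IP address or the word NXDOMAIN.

Answer: 10.0.0.1

Derivation:
Op 1: insert a.com -> 10.0.0.1 (expiry=0+13=13). clock=0
Op 2: insert b.com -> 10.0.0.1 (expiry=0+3=3). clock=0
Op 3: insert b.com -> 10.0.0.3 (expiry=0+15=15). clock=0
Op 4: insert b.com -> 10.0.0.1 (expiry=0+5=5). clock=0
Op 5: insert a.com -> 10.0.0.1 (expiry=0+4=4). clock=0
Op 6: tick 8 -> clock=8. purged={a.com,b.com}
Op 7: tick 2 -> clock=10.
Op 8: tick 2 -> clock=12.
Op 9: tick 9 -> clock=21.
Op 10: insert b.com -> 10.0.0.1 (expiry=21+10=31). clock=21
Op 11: insert a.com -> 10.0.0.3 (expiry=21+14=35). clock=21
Op 12: insert a.com -> 10.0.0.2 (expiry=21+13=34). clock=21
Op 13: insert b.com -> 10.0.0.2 (expiry=21+4=25). clock=21
Op 14: tick 2 -> clock=23.
Op 15: insert b.com -> 10.0.0.1 (expiry=23+13=36). clock=23
Op 16: insert a.com -> 10.0.0.1 (expiry=23+2=25). clock=23
Op 17: insert a.com -> 10.0.0.1 (expiry=23+14=37). clock=23
Op 18: tick 5 -> clock=28.
lookup b.com: present, ip=10.0.0.1 expiry=36 > clock=28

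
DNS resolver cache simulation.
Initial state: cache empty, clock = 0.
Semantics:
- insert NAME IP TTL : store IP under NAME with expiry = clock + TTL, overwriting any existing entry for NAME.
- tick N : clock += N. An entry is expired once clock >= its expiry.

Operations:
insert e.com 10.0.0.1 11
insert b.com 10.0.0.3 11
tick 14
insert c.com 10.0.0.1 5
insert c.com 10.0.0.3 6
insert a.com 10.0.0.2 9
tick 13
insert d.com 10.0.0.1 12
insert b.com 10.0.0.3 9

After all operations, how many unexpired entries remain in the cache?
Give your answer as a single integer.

Answer: 2

Derivation:
Op 1: insert e.com -> 10.0.0.1 (expiry=0+11=11). clock=0
Op 2: insert b.com -> 10.0.0.3 (expiry=0+11=11). clock=0
Op 3: tick 14 -> clock=14. purged={b.com,e.com}
Op 4: insert c.com -> 10.0.0.1 (expiry=14+5=19). clock=14
Op 5: insert c.com -> 10.0.0.3 (expiry=14+6=20). clock=14
Op 6: insert a.com -> 10.0.0.2 (expiry=14+9=23). clock=14
Op 7: tick 13 -> clock=27. purged={a.com,c.com}
Op 8: insert d.com -> 10.0.0.1 (expiry=27+12=39). clock=27
Op 9: insert b.com -> 10.0.0.3 (expiry=27+9=36). clock=27
Final cache (unexpired): {b.com,d.com} -> size=2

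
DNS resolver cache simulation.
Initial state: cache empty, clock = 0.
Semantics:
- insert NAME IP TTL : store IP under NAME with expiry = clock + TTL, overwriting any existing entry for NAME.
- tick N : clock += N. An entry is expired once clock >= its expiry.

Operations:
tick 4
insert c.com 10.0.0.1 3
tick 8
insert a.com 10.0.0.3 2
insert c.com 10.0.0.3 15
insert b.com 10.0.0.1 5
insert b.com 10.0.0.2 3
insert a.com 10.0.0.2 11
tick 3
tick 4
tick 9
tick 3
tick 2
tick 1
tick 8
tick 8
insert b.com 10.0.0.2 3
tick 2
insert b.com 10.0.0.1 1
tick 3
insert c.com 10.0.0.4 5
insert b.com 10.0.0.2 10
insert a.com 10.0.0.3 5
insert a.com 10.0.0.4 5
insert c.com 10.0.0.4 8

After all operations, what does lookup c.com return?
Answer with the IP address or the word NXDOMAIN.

Answer: 10.0.0.4

Derivation:
Op 1: tick 4 -> clock=4.
Op 2: insert c.com -> 10.0.0.1 (expiry=4+3=7). clock=4
Op 3: tick 8 -> clock=12. purged={c.com}
Op 4: insert a.com -> 10.0.0.3 (expiry=12+2=14). clock=12
Op 5: insert c.com -> 10.0.0.3 (expiry=12+15=27). clock=12
Op 6: insert b.com -> 10.0.0.1 (expiry=12+5=17). clock=12
Op 7: insert b.com -> 10.0.0.2 (expiry=12+3=15). clock=12
Op 8: insert a.com -> 10.0.0.2 (expiry=12+11=23). clock=12
Op 9: tick 3 -> clock=15. purged={b.com}
Op 10: tick 4 -> clock=19.
Op 11: tick 9 -> clock=28. purged={a.com,c.com}
Op 12: tick 3 -> clock=31.
Op 13: tick 2 -> clock=33.
Op 14: tick 1 -> clock=34.
Op 15: tick 8 -> clock=42.
Op 16: tick 8 -> clock=50.
Op 17: insert b.com -> 10.0.0.2 (expiry=50+3=53). clock=50
Op 18: tick 2 -> clock=52.
Op 19: insert b.com -> 10.0.0.1 (expiry=52+1=53). clock=52
Op 20: tick 3 -> clock=55. purged={b.com}
Op 21: insert c.com -> 10.0.0.4 (expiry=55+5=60). clock=55
Op 22: insert b.com -> 10.0.0.2 (expiry=55+10=65). clock=55
Op 23: insert a.com -> 10.0.0.3 (expiry=55+5=60). clock=55
Op 24: insert a.com -> 10.0.0.4 (expiry=55+5=60). clock=55
Op 25: insert c.com -> 10.0.0.4 (expiry=55+8=63). clock=55
lookup c.com: present, ip=10.0.0.4 expiry=63 > clock=55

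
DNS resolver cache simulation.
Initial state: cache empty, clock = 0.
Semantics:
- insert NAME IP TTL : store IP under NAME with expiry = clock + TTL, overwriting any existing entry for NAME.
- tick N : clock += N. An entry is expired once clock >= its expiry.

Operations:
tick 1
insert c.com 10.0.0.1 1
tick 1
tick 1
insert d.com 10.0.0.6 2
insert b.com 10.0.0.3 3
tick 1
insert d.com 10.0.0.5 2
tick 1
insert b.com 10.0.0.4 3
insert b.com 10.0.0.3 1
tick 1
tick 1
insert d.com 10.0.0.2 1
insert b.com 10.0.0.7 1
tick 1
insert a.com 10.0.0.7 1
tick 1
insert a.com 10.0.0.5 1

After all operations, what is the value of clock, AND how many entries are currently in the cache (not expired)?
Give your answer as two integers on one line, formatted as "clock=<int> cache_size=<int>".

Answer: clock=9 cache_size=1

Derivation:
Op 1: tick 1 -> clock=1.
Op 2: insert c.com -> 10.0.0.1 (expiry=1+1=2). clock=1
Op 3: tick 1 -> clock=2. purged={c.com}
Op 4: tick 1 -> clock=3.
Op 5: insert d.com -> 10.0.0.6 (expiry=3+2=5). clock=3
Op 6: insert b.com -> 10.0.0.3 (expiry=3+3=6). clock=3
Op 7: tick 1 -> clock=4.
Op 8: insert d.com -> 10.0.0.5 (expiry=4+2=6). clock=4
Op 9: tick 1 -> clock=5.
Op 10: insert b.com -> 10.0.0.4 (expiry=5+3=8). clock=5
Op 11: insert b.com -> 10.0.0.3 (expiry=5+1=6). clock=5
Op 12: tick 1 -> clock=6. purged={b.com,d.com}
Op 13: tick 1 -> clock=7.
Op 14: insert d.com -> 10.0.0.2 (expiry=7+1=8). clock=7
Op 15: insert b.com -> 10.0.0.7 (expiry=7+1=8). clock=7
Op 16: tick 1 -> clock=8. purged={b.com,d.com}
Op 17: insert a.com -> 10.0.0.7 (expiry=8+1=9). clock=8
Op 18: tick 1 -> clock=9. purged={a.com}
Op 19: insert a.com -> 10.0.0.5 (expiry=9+1=10). clock=9
Final clock = 9
Final cache (unexpired): {a.com} -> size=1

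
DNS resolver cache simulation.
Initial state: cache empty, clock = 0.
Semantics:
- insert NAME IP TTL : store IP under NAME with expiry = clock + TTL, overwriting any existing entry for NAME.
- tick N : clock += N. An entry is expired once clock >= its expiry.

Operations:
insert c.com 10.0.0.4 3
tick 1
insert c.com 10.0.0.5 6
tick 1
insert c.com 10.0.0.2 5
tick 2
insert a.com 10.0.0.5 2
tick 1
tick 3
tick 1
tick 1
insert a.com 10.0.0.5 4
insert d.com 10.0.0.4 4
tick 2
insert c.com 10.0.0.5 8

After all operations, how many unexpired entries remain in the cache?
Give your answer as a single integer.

Answer: 3

Derivation:
Op 1: insert c.com -> 10.0.0.4 (expiry=0+3=3). clock=0
Op 2: tick 1 -> clock=1.
Op 3: insert c.com -> 10.0.0.5 (expiry=1+6=7). clock=1
Op 4: tick 1 -> clock=2.
Op 5: insert c.com -> 10.0.0.2 (expiry=2+5=7). clock=2
Op 6: tick 2 -> clock=4.
Op 7: insert a.com -> 10.0.0.5 (expiry=4+2=6). clock=4
Op 8: tick 1 -> clock=5.
Op 9: tick 3 -> clock=8. purged={a.com,c.com}
Op 10: tick 1 -> clock=9.
Op 11: tick 1 -> clock=10.
Op 12: insert a.com -> 10.0.0.5 (expiry=10+4=14). clock=10
Op 13: insert d.com -> 10.0.0.4 (expiry=10+4=14). clock=10
Op 14: tick 2 -> clock=12.
Op 15: insert c.com -> 10.0.0.5 (expiry=12+8=20). clock=12
Final cache (unexpired): {a.com,c.com,d.com} -> size=3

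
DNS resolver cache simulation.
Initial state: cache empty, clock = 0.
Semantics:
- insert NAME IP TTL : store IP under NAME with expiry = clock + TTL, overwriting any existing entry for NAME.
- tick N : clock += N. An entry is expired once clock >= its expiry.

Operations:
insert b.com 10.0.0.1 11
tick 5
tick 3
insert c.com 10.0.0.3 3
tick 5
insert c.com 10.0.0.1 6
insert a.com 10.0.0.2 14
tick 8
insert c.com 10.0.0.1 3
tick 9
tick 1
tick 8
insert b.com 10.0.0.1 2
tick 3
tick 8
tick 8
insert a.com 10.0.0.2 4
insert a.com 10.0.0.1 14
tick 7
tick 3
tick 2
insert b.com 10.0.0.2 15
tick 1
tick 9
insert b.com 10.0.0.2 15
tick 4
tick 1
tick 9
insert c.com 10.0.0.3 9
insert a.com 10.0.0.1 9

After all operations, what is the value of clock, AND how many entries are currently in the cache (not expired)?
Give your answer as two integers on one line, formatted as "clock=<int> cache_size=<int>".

Op 1: insert b.com -> 10.0.0.1 (expiry=0+11=11). clock=0
Op 2: tick 5 -> clock=5.
Op 3: tick 3 -> clock=8.
Op 4: insert c.com -> 10.0.0.3 (expiry=8+3=11). clock=8
Op 5: tick 5 -> clock=13. purged={b.com,c.com}
Op 6: insert c.com -> 10.0.0.1 (expiry=13+6=19). clock=13
Op 7: insert a.com -> 10.0.0.2 (expiry=13+14=27). clock=13
Op 8: tick 8 -> clock=21. purged={c.com}
Op 9: insert c.com -> 10.0.0.1 (expiry=21+3=24). clock=21
Op 10: tick 9 -> clock=30. purged={a.com,c.com}
Op 11: tick 1 -> clock=31.
Op 12: tick 8 -> clock=39.
Op 13: insert b.com -> 10.0.0.1 (expiry=39+2=41). clock=39
Op 14: tick 3 -> clock=42. purged={b.com}
Op 15: tick 8 -> clock=50.
Op 16: tick 8 -> clock=58.
Op 17: insert a.com -> 10.0.0.2 (expiry=58+4=62). clock=58
Op 18: insert a.com -> 10.0.0.1 (expiry=58+14=72). clock=58
Op 19: tick 7 -> clock=65.
Op 20: tick 3 -> clock=68.
Op 21: tick 2 -> clock=70.
Op 22: insert b.com -> 10.0.0.2 (expiry=70+15=85). clock=70
Op 23: tick 1 -> clock=71.
Op 24: tick 9 -> clock=80. purged={a.com}
Op 25: insert b.com -> 10.0.0.2 (expiry=80+15=95). clock=80
Op 26: tick 4 -> clock=84.
Op 27: tick 1 -> clock=85.
Op 28: tick 9 -> clock=94.
Op 29: insert c.com -> 10.0.0.3 (expiry=94+9=103). clock=94
Op 30: insert a.com -> 10.0.0.1 (expiry=94+9=103). clock=94
Final clock = 94
Final cache (unexpired): {a.com,b.com,c.com} -> size=3

Answer: clock=94 cache_size=3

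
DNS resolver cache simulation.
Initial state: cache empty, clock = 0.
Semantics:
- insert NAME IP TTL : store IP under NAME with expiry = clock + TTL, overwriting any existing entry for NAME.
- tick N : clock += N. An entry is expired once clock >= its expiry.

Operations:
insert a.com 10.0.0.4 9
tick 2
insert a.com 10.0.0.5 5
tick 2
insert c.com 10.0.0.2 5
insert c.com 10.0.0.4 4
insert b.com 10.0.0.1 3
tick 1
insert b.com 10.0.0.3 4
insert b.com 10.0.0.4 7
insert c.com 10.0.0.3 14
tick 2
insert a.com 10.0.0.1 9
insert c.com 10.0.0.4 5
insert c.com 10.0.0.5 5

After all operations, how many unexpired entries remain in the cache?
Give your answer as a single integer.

Op 1: insert a.com -> 10.0.0.4 (expiry=0+9=9). clock=0
Op 2: tick 2 -> clock=2.
Op 3: insert a.com -> 10.0.0.5 (expiry=2+5=7). clock=2
Op 4: tick 2 -> clock=4.
Op 5: insert c.com -> 10.0.0.2 (expiry=4+5=9). clock=4
Op 6: insert c.com -> 10.0.0.4 (expiry=4+4=8). clock=4
Op 7: insert b.com -> 10.0.0.1 (expiry=4+3=7). clock=4
Op 8: tick 1 -> clock=5.
Op 9: insert b.com -> 10.0.0.3 (expiry=5+4=9). clock=5
Op 10: insert b.com -> 10.0.0.4 (expiry=5+7=12). clock=5
Op 11: insert c.com -> 10.0.0.3 (expiry=5+14=19). clock=5
Op 12: tick 2 -> clock=7. purged={a.com}
Op 13: insert a.com -> 10.0.0.1 (expiry=7+9=16). clock=7
Op 14: insert c.com -> 10.0.0.4 (expiry=7+5=12). clock=7
Op 15: insert c.com -> 10.0.0.5 (expiry=7+5=12). clock=7
Final cache (unexpired): {a.com,b.com,c.com} -> size=3

Answer: 3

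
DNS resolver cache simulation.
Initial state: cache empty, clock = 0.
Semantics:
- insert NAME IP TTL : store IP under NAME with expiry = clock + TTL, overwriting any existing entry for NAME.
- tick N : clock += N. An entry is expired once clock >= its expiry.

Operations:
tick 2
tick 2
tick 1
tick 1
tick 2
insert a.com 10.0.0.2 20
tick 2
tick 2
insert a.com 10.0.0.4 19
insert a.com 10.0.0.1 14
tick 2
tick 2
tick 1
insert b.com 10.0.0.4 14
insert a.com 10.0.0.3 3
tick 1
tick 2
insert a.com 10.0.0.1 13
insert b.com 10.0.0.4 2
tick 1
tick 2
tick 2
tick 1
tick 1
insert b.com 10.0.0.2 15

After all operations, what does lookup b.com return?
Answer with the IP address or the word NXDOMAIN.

Answer: 10.0.0.2

Derivation:
Op 1: tick 2 -> clock=2.
Op 2: tick 2 -> clock=4.
Op 3: tick 1 -> clock=5.
Op 4: tick 1 -> clock=6.
Op 5: tick 2 -> clock=8.
Op 6: insert a.com -> 10.0.0.2 (expiry=8+20=28). clock=8
Op 7: tick 2 -> clock=10.
Op 8: tick 2 -> clock=12.
Op 9: insert a.com -> 10.0.0.4 (expiry=12+19=31). clock=12
Op 10: insert a.com -> 10.0.0.1 (expiry=12+14=26). clock=12
Op 11: tick 2 -> clock=14.
Op 12: tick 2 -> clock=16.
Op 13: tick 1 -> clock=17.
Op 14: insert b.com -> 10.0.0.4 (expiry=17+14=31). clock=17
Op 15: insert a.com -> 10.0.0.3 (expiry=17+3=20). clock=17
Op 16: tick 1 -> clock=18.
Op 17: tick 2 -> clock=20. purged={a.com}
Op 18: insert a.com -> 10.0.0.1 (expiry=20+13=33). clock=20
Op 19: insert b.com -> 10.0.0.4 (expiry=20+2=22). clock=20
Op 20: tick 1 -> clock=21.
Op 21: tick 2 -> clock=23. purged={b.com}
Op 22: tick 2 -> clock=25.
Op 23: tick 1 -> clock=26.
Op 24: tick 1 -> clock=27.
Op 25: insert b.com -> 10.0.0.2 (expiry=27+15=42). clock=27
lookup b.com: present, ip=10.0.0.2 expiry=42 > clock=27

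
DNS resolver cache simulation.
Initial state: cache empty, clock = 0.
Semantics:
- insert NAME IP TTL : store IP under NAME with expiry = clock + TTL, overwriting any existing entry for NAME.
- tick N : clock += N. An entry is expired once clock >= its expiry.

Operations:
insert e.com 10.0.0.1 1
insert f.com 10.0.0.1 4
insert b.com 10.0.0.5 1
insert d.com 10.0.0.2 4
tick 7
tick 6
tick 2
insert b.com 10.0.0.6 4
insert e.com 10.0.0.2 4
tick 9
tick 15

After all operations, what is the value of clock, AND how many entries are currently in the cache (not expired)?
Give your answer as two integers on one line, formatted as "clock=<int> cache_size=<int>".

Answer: clock=39 cache_size=0

Derivation:
Op 1: insert e.com -> 10.0.0.1 (expiry=0+1=1). clock=0
Op 2: insert f.com -> 10.0.0.1 (expiry=0+4=4). clock=0
Op 3: insert b.com -> 10.0.0.5 (expiry=0+1=1). clock=0
Op 4: insert d.com -> 10.0.0.2 (expiry=0+4=4). clock=0
Op 5: tick 7 -> clock=7. purged={b.com,d.com,e.com,f.com}
Op 6: tick 6 -> clock=13.
Op 7: tick 2 -> clock=15.
Op 8: insert b.com -> 10.0.0.6 (expiry=15+4=19). clock=15
Op 9: insert e.com -> 10.0.0.2 (expiry=15+4=19). clock=15
Op 10: tick 9 -> clock=24. purged={b.com,e.com}
Op 11: tick 15 -> clock=39.
Final clock = 39
Final cache (unexpired): {} -> size=0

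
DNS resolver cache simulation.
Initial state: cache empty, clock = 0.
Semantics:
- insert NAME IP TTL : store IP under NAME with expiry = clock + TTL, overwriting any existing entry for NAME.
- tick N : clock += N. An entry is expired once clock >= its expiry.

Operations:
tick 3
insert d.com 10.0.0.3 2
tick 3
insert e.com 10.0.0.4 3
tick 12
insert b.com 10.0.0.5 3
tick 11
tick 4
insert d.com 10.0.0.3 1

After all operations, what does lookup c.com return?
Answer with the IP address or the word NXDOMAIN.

Answer: NXDOMAIN

Derivation:
Op 1: tick 3 -> clock=3.
Op 2: insert d.com -> 10.0.0.3 (expiry=3+2=5). clock=3
Op 3: tick 3 -> clock=6. purged={d.com}
Op 4: insert e.com -> 10.0.0.4 (expiry=6+3=9). clock=6
Op 5: tick 12 -> clock=18. purged={e.com}
Op 6: insert b.com -> 10.0.0.5 (expiry=18+3=21). clock=18
Op 7: tick 11 -> clock=29. purged={b.com}
Op 8: tick 4 -> clock=33.
Op 9: insert d.com -> 10.0.0.3 (expiry=33+1=34). clock=33
lookup c.com: not in cache (expired or never inserted)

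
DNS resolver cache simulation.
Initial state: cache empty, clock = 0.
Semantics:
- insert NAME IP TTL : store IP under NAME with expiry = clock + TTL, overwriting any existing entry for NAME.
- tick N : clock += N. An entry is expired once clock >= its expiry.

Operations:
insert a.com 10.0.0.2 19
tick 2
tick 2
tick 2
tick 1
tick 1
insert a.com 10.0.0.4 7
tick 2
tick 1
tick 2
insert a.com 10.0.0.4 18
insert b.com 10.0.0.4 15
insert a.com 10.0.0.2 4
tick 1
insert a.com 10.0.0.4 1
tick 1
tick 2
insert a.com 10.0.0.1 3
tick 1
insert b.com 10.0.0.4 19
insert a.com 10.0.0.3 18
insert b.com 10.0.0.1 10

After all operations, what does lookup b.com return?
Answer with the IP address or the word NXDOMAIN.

Answer: 10.0.0.1

Derivation:
Op 1: insert a.com -> 10.0.0.2 (expiry=0+19=19). clock=0
Op 2: tick 2 -> clock=2.
Op 3: tick 2 -> clock=4.
Op 4: tick 2 -> clock=6.
Op 5: tick 1 -> clock=7.
Op 6: tick 1 -> clock=8.
Op 7: insert a.com -> 10.0.0.4 (expiry=8+7=15). clock=8
Op 8: tick 2 -> clock=10.
Op 9: tick 1 -> clock=11.
Op 10: tick 2 -> clock=13.
Op 11: insert a.com -> 10.0.0.4 (expiry=13+18=31). clock=13
Op 12: insert b.com -> 10.0.0.4 (expiry=13+15=28). clock=13
Op 13: insert a.com -> 10.0.0.2 (expiry=13+4=17). clock=13
Op 14: tick 1 -> clock=14.
Op 15: insert a.com -> 10.0.0.4 (expiry=14+1=15). clock=14
Op 16: tick 1 -> clock=15. purged={a.com}
Op 17: tick 2 -> clock=17.
Op 18: insert a.com -> 10.0.0.1 (expiry=17+3=20). clock=17
Op 19: tick 1 -> clock=18.
Op 20: insert b.com -> 10.0.0.4 (expiry=18+19=37). clock=18
Op 21: insert a.com -> 10.0.0.3 (expiry=18+18=36). clock=18
Op 22: insert b.com -> 10.0.0.1 (expiry=18+10=28). clock=18
lookup b.com: present, ip=10.0.0.1 expiry=28 > clock=18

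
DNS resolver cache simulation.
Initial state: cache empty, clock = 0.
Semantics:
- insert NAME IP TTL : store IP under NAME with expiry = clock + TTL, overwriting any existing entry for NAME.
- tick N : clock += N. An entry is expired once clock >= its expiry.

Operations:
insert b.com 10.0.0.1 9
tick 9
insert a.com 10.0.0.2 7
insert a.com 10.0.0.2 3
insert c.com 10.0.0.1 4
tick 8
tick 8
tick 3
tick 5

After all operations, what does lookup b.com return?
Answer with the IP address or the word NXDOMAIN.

Answer: NXDOMAIN

Derivation:
Op 1: insert b.com -> 10.0.0.1 (expiry=0+9=9). clock=0
Op 2: tick 9 -> clock=9. purged={b.com}
Op 3: insert a.com -> 10.0.0.2 (expiry=9+7=16). clock=9
Op 4: insert a.com -> 10.0.0.2 (expiry=9+3=12). clock=9
Op 5: insert c.com -> 10.0.0.1 (expiry=9+4=13). clock=9
Op 6: tick 8 -> clock=17. purged={a.com,c.com}
Op 7: tick 8 -> clock=25.
Op 8: tick 3 -> clock=28.
Op 9: tick 5 -> clock=33.
lookup b.com: not in cache (expired or never inserted)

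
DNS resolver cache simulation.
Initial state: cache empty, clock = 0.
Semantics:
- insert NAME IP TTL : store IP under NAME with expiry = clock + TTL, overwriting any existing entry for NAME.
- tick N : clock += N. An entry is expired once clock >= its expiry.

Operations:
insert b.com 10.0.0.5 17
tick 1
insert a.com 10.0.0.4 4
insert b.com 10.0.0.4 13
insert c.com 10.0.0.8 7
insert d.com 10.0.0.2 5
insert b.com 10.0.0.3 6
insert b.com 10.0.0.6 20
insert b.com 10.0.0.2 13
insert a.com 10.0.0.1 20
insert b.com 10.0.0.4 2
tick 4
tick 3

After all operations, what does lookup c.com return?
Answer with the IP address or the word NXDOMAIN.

Answer: NXDOMAIN

Derivation:
Op 1: insert b.com -> 10.0.0.5 (expiry=0+17=17). clock=0
Op 2: tick 1 -> clock=1.
Op 3: insert a.com -> 10.0.0.4 (expiry=1+4=5). clock=1
Op 4: insert b.com -> 10.0.0.4 (expiry=1+13=14). clock=1
Op 5: insert c.com -> 10.0.0.8 (expiry=1+7=8). clock=1
Op 6: insert d.com -> 10.0.0.2 (expiry=1+5=6). clock=1
Op 7: insert b.com -> 10.0.0.3 (expiry=1+6=7). clock=1
Op 8: insert b.com -> 10.0.0.6 (expiry=1+20=21). clock=1
Op 9: insert b.com -> 10.0.0.2 (expiry=1+13=14). clock=1
Op 10: insert a.com -> 10.0.0.1 (expiry=1+20=21). clock=1
Op 11: insert b.com -> 10.0.0.4 (expiry=1+2=3). clock=1
Op 12: tick 4 -> clock=5. purged={b.com}
Op 13: tick 3 -> clock=8. purged={c.com,d.com}
lookup c.com: not in cache (expired or never inserted)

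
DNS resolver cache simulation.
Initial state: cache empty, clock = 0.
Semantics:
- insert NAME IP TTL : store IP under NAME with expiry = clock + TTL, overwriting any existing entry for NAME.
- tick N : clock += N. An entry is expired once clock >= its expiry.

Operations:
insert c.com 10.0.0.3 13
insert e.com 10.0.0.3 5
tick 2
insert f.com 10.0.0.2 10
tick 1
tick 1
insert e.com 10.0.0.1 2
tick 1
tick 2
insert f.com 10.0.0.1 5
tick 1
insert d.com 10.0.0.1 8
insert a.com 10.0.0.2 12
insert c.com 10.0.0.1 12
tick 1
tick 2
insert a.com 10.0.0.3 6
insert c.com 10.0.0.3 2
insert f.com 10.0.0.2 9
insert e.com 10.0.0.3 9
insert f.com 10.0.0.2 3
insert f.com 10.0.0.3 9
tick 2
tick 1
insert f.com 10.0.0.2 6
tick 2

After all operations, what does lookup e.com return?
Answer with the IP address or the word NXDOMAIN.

Op 1: insert c.com -> 10.0.0.3 (expiry=0+13=13). clock=0
Op 2: insert e.com -> 10.0.0.3 (expiry=0+5=5). clock=0
Op 3: tick 2 -> clock=2.
Op 4: insert f.com -> 10.0.0.2 (expiry=2+10=12). clock=2
Op 5: tick 1 -> clock=3.
Op 6: tick 1 -> clock=4.
Op 7: insert e.com -> 10.0.0.1 (expiry=4+2=6). clock=4
Op 8: tick 1 -> clock=5.
Op 9: tick 2 -> clock=7. purged={e.com}
Op 10: insert f.com -> 10.0.0.1 (expiry=7+5=12). clock=7
Op 11: tick 1 -> clock=8.
Op 12: insert d.com -> 10.0.0.1 (expiry=8+8=16). clock=8
Op 13: insert a.com -> 10.0.0.2 (expiry=8+12=20). clock=8
Op 14: insert c.com -> 10.0.0.1 (expiry=8+12=20). clock=8
Op 15: tick 1 -> clock=9.
Op 16: tick 2 -> clock=11.
Op 17: insert a.com -> 10.0.0.3 (expiry=11+6=17). clock=11
Op 18: insert c.com -> 10.0.0.3 (expiry=11+2=13). clock=11
Op 19: insert f.com -> 10.0.0.2 (expiry=11+9=20). clock=11
Op 20: insert e.com -> 10.0.0.3 (expiry=11+9=20). clock=11
Op 21: insert f.com -> 10.0.0.2 (expiry=11+3=14). clock=11
Op 22: insert f.com -> 10.0.0.3 (expiry=11+9=20). clock=11
Op 23: tick 2 -> clock=13. purged={c.com}
Op 24: tick 1 -> clock=14.
Op 25: insert f.com -> 10.0.0.2 (expiry=14+6=20). clock=14
Op 26: tick 2 -> clock=16. purged={d.com}
lookup e.com: present, ip=10.0.0.3 expiry=20 > clock=16

Answer: 10.0.0.3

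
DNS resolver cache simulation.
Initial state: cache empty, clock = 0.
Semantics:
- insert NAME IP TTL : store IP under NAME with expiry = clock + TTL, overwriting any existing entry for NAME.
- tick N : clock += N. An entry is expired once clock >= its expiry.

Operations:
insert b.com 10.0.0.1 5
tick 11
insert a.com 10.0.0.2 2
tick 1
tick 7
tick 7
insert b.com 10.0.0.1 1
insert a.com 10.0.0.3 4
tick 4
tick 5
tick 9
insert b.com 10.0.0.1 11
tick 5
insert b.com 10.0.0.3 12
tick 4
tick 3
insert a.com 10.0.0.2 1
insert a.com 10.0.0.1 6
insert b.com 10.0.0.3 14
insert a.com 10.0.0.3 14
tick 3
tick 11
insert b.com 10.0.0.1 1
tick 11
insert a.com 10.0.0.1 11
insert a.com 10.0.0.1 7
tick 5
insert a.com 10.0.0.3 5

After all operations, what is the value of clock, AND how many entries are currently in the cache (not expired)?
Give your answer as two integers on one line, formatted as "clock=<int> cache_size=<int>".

Answer: clock=86 cache_size=1

Derivation:
Op 1: insert b.com -> 10.0.0.1 (expiry=0+5=5). clock=0
Op 2: tick 11 -> clock=11. purged={b.com}
Op 3: insert a.com -> 10.0.0.2 (expiry=11+2=13). clock=11
Op 4: tick 1 -> clock=12.
Op 5: tick 7 -> clock=19. purged={a.com}
Op 6: tick 7 -> clock=26.
Op 7: insert b.com -> 10.0.0.1 (expiry=26+1=27). clock=26
Op 8: insert a.com -> 10.0.0.3 (expiry=26+4=30). clock=26
Op 9: tick 4 -> clock=30. purged={a.com,b.com}
Op 10: tick 5 -> clock=35.
Op 11: tick 9 -> clock=44.
Op 12: insert b.com -> 10.0.0.1 (expiry=44+11=55). clock=44
Op 13: tick 5 -> clock=49.
Op 14: insert b.com -> 10.0.0.3 (expiry=49+12=61). clock=49
Op 15: tick 4 -> clock=53.
Op 16: tick 3 -> clock=56.
Op 17: insert a.com -> 10.0.0.2 (expiry=56+1=57). clock=56
Op 18: insert a.com -> 10.0.0.1 (expiry=56+6=62). clock=56
Op 19: insert b.com -> 10.0.0.3 (expiry=56+14=70). clock=56
Op 20: insert a.com -> 10.0.0.3 (expiry=56+14=70). clock=56
Op 21: tick 3 -> clock=59.
Op 22: tick 11 -> clock=70. purged={a.com,b.com}
Op 23: insert b.com -> 10.0.0.1 (expiry=70+1=71). clock=70
Op 24: tick 11 -> clock=81. purged={b.com}
Op 25: insert a.com -> 10.0.0.1 (expiry=81+11=92). clock=81
Op 26: insert a.com -> 10.0.0.1 (expiry=81+7=88). clock=81
Op 27: tick 5 -> clock=86.
Op 28: insert a.com -> 10.0.0.3 (expiry=86+5=91). clock=86
Final clock = 86
Final cache (unexpired): {a.com} -> size=1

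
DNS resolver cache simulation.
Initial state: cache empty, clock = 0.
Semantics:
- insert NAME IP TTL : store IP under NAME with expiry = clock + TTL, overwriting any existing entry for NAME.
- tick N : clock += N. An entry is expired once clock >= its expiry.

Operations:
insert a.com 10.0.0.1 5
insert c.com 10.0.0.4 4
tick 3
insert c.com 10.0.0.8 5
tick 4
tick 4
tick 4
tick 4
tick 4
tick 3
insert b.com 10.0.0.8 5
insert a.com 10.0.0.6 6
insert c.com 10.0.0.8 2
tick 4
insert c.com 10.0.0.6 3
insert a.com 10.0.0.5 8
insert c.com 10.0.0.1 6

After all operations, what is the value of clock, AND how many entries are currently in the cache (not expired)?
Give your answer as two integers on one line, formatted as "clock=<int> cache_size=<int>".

Op 1: insert a.com -> 10.0.0.1 (expiry=0+5=5). clock=0
Op 2: insert c.com -> 10.0.0.4 (expiry=0+4=4). clock=0
Op 3: tick 3 -> clock=3.
Op 4: insert c.com -> 10.0.0.8 (expiry=3+5=8). clock=3
Op 5: tick 4 -> clock=7. purged={a.com}
Op 6: tick 4 -> clock=11. purged={c.com}
Op 7: tick 4 -> clock=15.
Op 8: tick 4 -> clock=19.
Op 9: tick 4 -> clock=23.
Op 10: tick 3 -> clock=26.
Op 11: insert b.com -> 10.0.0.8 (expiry=26+5=31). clock=26
Op 12: insert a.com -> 10.0.0.6 (expiry=26+6=32). clock=26
Op 13: insert c.com -> 10.0.0.8 (expiry=26+2=28). clock=26
Op 14: tick 4 -> clock=30. purged={c.com}
Op 15: insert c.com -> 10.0.0.6 (expiry=30+3=33). clock=30
Op 16: insert a.com -> 10.0.0.5 (expiry=30+8=38). clock=30
Op 17: insert c.com -> 10.0.0.1 (expiry=30+6=36). clock=30
Final clock = 30
Final cache (unexpired): {a.com,b.com,c.com} -> size=3

Answer: clock=30 cache_size=3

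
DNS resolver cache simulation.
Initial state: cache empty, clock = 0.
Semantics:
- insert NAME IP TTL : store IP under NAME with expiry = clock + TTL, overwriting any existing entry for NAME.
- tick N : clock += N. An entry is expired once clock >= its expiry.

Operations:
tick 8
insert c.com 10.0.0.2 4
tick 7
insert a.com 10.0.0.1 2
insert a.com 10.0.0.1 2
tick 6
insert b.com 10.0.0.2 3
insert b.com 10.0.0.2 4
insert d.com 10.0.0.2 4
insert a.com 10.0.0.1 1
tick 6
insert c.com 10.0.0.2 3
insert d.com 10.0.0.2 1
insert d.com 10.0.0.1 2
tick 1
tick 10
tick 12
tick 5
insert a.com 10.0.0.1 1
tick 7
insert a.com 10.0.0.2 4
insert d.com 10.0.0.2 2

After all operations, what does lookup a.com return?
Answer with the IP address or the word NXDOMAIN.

Op 1: tick 8 -> clock=8.
Op 2: insert c.com -> 10.0.0.2 (expiry=8+4=12). clock=8
Op 3: tick 7 -> clock=15. purged={c.com}
Op 4: insert a.com -> 10.0.0.1 (expiry=15+2=17). clock=15
Op 5: insert a.com -> 10.0.0.1 (expiry=15+2=17). clock=15
Op 6: tick 6 -> clock=21. purged={a.com}
Op 7: insert b.com -> 10.0.0.2 (expiry=21+3=24). clock=21
Op 8: insert b.com -> 10.0.0.2 (expiry=21+4=25). clock=21
Op 9: insert d.com -> 10.0.0.2 (expiry=21+4=25). clock=21
Op 10: insert a.com -> 10.0.0.1 (expiry=21+1=22). clock=21
Op 11: tick 6 -> clock=27. purged={a.com,b.com,d.com}
Op 12: insert c.com -> 10.0.0.2 (expiry=27+3=30). clock=27
Op 13: insert d.com -> 10.0.0.2 (expiry=27+1=28). clock=27
Op 14: insert d.com -> 10.0.0.1 (expiry=27+2=29). clock=27
Op 15: tick 1 -> clock=28.
Op 16: tick 10 -> clock=38. purged={c.com,d.com}
Op 17: tick 12 -> clock=50.
Op 18: tick 5 -> clock=55.
Op 19: insert a.com -> 10.0.0.1 (expiry=55+1=56). clock=55
Op 20: tick 7 -> clock=62. purged={a.com}
Op 21: insert a.com -> 10.0.0.2 (expiry=62+4=66). clock=62
Op 22: insert d.com -> 10.0.0.2 (expiry=62+2=64). clock=62
lookup a.com: present, ip=10.0.0.2 expiry=66 > clock=62

Answer: 10.0.0.2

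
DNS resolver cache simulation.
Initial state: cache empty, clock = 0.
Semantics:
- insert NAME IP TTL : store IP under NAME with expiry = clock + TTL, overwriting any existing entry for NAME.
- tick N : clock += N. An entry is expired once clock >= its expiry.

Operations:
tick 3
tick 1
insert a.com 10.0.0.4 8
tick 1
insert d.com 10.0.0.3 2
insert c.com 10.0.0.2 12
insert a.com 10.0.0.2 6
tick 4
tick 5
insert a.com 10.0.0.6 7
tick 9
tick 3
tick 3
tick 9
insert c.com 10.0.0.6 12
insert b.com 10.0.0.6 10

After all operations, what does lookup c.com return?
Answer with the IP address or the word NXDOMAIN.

Op 1: tick 3 -> clock=3.
Op 2: tick 1 -> clock=4.
Op 3: insert a.com -> 10.0.0.4 (expiry=4+8=12). clock=4
Op 4: tick 1 -> clock=5.
Op 5: insert d.com -> 10.0.0.3 (expiry=5+2=7). clock=5
Op 6: insert c.com -> 10.0.0.2 (expiry=5+12=17). clock=5
Op 7: insert a.com -> 10.0.0.2 (expiry=5+6=11). clock=5
Op 8: tick 4 -> clock=9. purged={d.com}
Op 9: tick 5 -> clock=14. purged={a.com}
Op 10: insert a.com -> 10.0.0.6 (expiry=14+7=21). clock=14
Op 11: tick 9 -> clock=23. purged={a.com,c.com}
Op 12: tick 3 -> clock=26.
Op 13: tick 3 -> clock=29.
Op 14: tick 9 -> clock=38.
Op 15: insert c.com -> 10.0.0.6 (expiry=38+12=50). clock=38
Op 16: insert b.com -> 10.0.0.6 (expiry=38+10=48). clock=38
lookup c.com: present, ip=10.0.0.6 expiry=50 > clock=38

Answer: 10.0.0.6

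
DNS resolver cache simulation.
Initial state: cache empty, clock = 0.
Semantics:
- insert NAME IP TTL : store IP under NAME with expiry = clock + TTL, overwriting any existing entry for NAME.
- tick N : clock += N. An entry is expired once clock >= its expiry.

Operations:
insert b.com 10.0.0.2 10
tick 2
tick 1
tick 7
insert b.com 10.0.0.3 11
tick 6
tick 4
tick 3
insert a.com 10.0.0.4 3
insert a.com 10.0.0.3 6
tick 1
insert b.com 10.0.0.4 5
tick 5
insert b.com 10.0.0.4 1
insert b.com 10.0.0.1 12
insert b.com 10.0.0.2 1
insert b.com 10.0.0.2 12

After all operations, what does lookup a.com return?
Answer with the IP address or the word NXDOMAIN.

Op 1: insert b.com -> 10.0.0.2 (expiry=0+10=10). clock=0
Op 2: tick 2 -> clock=2.
Op 3: tick 1 -> clock=3.
Op 4: tick 7 -> clock=10. purged={b.com}
Op 5: insert b.com -> 10.0.0.3 (expiry=10+11=21). clock=10
Op 6: tick 6 -> clock=16.
Op 7: tick 4 -> clock=20.
Op 8: tick 3 -> clock=23. purged={b.com}
Op 9: insert a.com -> 10.0.0.4 (expiry=23+3=26). clock=23
Op 10: insert a.com -> 10.0.0.3 (expiry=23+6=29). clock=23
Op 11: tick 1 -> clock=24.
Op 12: insert b.com -> 10.0.0.4 (expiry=24+5=29). clock=24
Op 13: tick 5 -> clock=29. purged={a.com,b.com}
Op 14: insert b.com -> 10.0.0.4 (expiry=29+1=30). clock=29
Op 15: insert b.com -> 10.0.0.1 (expiry=29+12=41). clock=29
Op 16: insert b.com -> 10.0.0.2 (expiry=29+1=30). clock=29
Op 17: insert b.com -> 10.0.0.2 (expiry=29+12=41). clock=29
lookup a.com: not in cache (expired or never inserted)

Answer: NXDOMAIN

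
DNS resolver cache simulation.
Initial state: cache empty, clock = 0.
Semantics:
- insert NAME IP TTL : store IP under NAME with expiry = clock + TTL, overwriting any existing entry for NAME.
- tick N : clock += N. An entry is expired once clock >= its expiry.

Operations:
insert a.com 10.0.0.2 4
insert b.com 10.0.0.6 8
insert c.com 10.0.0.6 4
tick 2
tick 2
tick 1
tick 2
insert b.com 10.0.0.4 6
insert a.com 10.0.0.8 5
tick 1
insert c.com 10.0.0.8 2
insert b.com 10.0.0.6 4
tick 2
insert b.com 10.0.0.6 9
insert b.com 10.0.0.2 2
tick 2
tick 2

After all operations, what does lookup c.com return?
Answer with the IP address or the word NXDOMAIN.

Op 1: insert a.com -> 10.0.0.2 (expiry=0+4=4). clock=0
Op 2: insert b.com -> 10.0.0.6 (expiry=0+8=8). clock=0
Op 3: insert c.com -> 10.0.0.6 (expiry=0+4=4). clock=0
Op 4: tick 2 -> clock=2.
Op 5: tick 2 -> clock=4. purged={a.com,c.com}
Op 6: tick 1 -> clock=5.
Op 7: tick 2 -> clock=7.
Op 8: insert b.com -> 10.0.0.4 (expiry=7+6=13). clock=7
Op 9: insert a.com -> 10.0.0.8 (expiry=7+5=12). clock=7
Op 10: tick 1 -> clock=8.
Op 11: insert c.com -> 10.0.0.8 (expiry=8+2=10). clock=8
Op 12: insert b.com -> 10.0.0.6 (expiry=8+4=12). clock=8
Op 13: tick 2 -> clock=10. purged={c.com}
Op 14: insert b.com -> 10.0.0.6 (expiry=10+9=19). clock=10
Op 15: insert b.com -> 10.0.0.2 (expiry=10+2=12). clock=10
Op 16: tick 2 -> clock=12. purged={a.com,b.com}
Op 17: tick 2 -> clock=14.
lookup c.com: not in cache (expired or never inserted)

Answer: NXDOMAIN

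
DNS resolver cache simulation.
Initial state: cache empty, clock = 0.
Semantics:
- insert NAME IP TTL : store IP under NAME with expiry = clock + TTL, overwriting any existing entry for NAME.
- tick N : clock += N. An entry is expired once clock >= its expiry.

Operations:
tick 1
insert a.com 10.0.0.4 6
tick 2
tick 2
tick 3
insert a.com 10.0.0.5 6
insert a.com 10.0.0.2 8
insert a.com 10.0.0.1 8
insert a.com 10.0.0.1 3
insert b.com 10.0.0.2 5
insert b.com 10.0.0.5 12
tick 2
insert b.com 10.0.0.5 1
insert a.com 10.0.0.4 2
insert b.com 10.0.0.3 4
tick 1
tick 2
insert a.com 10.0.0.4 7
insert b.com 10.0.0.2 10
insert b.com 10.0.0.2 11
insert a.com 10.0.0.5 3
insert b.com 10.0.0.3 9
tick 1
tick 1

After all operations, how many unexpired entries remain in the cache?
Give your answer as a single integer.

Answer: 2

Derivation:
Op 1: tick 1 -> clock=1.
Op 2: insert a.com -> 10.0.0.4 (expiry=1+6=7). clock=1
Op 3: tick 2 -> clock=3.
Op 4: tick 2 -> clock=5.
Op 5: tick 3 -> clock=8. purged={a.com}
Op 6: insert a.com -> 10.0.0.5 (expiry=8+6=14). clock=8
Op 7: insert a.com -> 10.0.0.2 (expiry=8+8=16). clock=8
Op 8: insert a.com -> 10.0.0.1 (expiry=8+8=16). clock=8
Op 9: insert a.com -> 10.0.0.1 (expiry=8+3=11). clock=8
Op 10: insert b.com -> 10.0.0.2 (expiry=8+5=13). clock=8
Op 11: insert b.com -> 10.0.0.5 (expiry=8+12=20). clock=8
Op 12: tick 2 -> clock=10.
Op 13: insert b.com -> 10.0.0.5 (expiry=10+1=11). clock=10
Op 14: insert a.com -> 10.0.0.4 (expiry=10+2=12). clock=10
Op 15: insert b.com -> 10.0.0.3 (expiry=10+4=14). clock=10
Op 16: tick 1 -> clock=11.
Op 17: tick 2 -> clock=13. purged={a.com}
Op 18: insert a.com -> 10.0.0.4 (expiry=13+7=20). clock=13
Op 19: insert b.com -> 10.0.0.2 (expiry=13+10=23). clock=13
Op 20: insert b.com -> 10.0.0.2 (expiry=13+11=24). clock=13
Op 21: insert a.com -> 10.0.0.5 (expiry=13+3=16). clock=13
Op 22: insert b.com -> 10.0.0.3 (expiry=13+9=22). clock=13
Op 23: tick 1 -> clock=14.
Op 24: tick 1 -> clock=15.
Final cache (unexpired): {a.com,b.com} -> size=2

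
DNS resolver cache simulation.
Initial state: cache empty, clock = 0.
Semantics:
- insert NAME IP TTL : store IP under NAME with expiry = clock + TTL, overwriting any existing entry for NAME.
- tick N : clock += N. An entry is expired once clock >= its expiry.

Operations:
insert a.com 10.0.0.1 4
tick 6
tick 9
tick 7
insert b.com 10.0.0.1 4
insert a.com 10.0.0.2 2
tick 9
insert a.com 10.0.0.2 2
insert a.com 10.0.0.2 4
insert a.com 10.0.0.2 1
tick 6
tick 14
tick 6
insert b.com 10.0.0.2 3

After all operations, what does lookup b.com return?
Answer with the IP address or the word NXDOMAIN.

Answer: 10.0.0.2

Derivation:
Op 1: insert a.com -> 10.0.0.1 (expiry=0+4=4). clock=0
Op 2: tick 6 -> clock=6. purged={a.com}
Op 3: tick 9 -> clock=15.
Op 4: tick 7 -> clock=22.
Op 5: insert b.com -> 10.0.0.1 (expiry=22+4=26). clock=22
Op 6: insert a.com -> 10.0.0.2 (expiry=22+2=24). clock=22
Op 7: tick 9 -> clock=31. purged={a.com,b.com}
Op 8: insert a.com -> 10.0.0.2 (expiry=31+2=33). clock=31
Op 9: insert a.com -> 10.0.0.2 (expiry=31+4=35). clock=31
Op 10: insert a.com -> 10.0.0.2 (expiry=31+1=32). clock=31
Op 11: tick 6 -> clock=37. purged={a.com}
Op 12: tick 14 -> clock=51.
Op 13: tick 6 -> clock=57.
Op 14: insert b.com -> 10.0.0.2 (expiry=57+3=60). clock=57
lookup b.com: present, ip=10.0.0.2 expiry=60 > clock=57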